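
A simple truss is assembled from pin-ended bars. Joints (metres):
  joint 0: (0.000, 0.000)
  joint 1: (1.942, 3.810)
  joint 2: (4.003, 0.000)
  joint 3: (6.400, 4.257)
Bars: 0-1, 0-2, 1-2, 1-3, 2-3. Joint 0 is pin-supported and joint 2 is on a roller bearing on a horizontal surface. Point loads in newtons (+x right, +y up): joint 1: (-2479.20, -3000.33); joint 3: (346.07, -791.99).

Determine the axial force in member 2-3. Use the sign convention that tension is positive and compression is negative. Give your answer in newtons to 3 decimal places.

-1005.503

N=4 nodes, M=5 members, R=3 reactions → 2N=8, M+R=8
member 0 (0-1): L=4.2764, (cx,cy)=(0.4541,0.8909)
member 1 (0-2): L=4.0030, (cx,cy)=(1.0000,0.0000)
member 2 (1-2): L=4.3317, (cx,cy)=(0.4758,-0.8796)
member 3 (1-3): L=4.4804, (cx,cy)=(0.9950,0.0998)
member 4 (2-3): L=4.8855, (cx,cy)=(0.4906,0.8714)
solve A·x = −loads:
  F[0-1] = -3436.9969 N (compression)
  F[0-2] = -572.3143 N (compression)
  F[1-2] = +165.9850 N (tension)
  F[1-3] = +843.6191 N (tension)
  F[2-3] = -1005.5025 N (compression)
  Rx@0 = +2133.1300 N
  Ry@0 = +3062.1564 N
  Ry@2 = +730.1636 N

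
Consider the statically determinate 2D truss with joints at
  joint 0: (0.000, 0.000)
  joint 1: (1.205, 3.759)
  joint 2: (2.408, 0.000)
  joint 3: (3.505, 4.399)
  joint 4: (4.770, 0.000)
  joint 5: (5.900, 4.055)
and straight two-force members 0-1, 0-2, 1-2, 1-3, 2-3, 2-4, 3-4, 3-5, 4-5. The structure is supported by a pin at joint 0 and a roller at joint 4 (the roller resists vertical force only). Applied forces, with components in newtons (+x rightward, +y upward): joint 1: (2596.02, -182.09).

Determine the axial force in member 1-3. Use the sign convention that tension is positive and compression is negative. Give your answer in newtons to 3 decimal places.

-1252.772

N=6 nodes, M=9 members, R=3 reactions → 2N=12, M+R=12
member 0 (0-1): L=3.9474, (cx,cy)=(0.3053,0.9523)
member 1 (0-2): L=2.4080, (cx,cy)=(1.0000,0.0000)
member 2 (1-2): L=3.9468, (cx,cy)=(0.3048,-0.9524)
member 3 (1-3): L=2.3874, (cx,cy)=(0.9634,0.2681)
member 4 (2-3): L=4.5337, (cx,cy)=(0.2420,0.9703)
member 5 (2-4): L=2.3620, (cx,cy)=(1.0000,0.0000)
member 6 (3-4): L=4.5773, (cx,cy)=(0.2764,-0.9611)
member 7 (3-5): L=2.4196, (cx,cy)=(0.9898,-0.1422)
member 8 (4-5): L=4.2095, (cx,cy)=(0.2684,0.9633)
solve A·x = −loads:
  F[0-1] = +2005.4268 N (tension)
  F[0-2] = +1983.8377 N (tension)
  F[1-2] = -2548.9217 N (compression)
  F[1-3] = -1252.7721 N (compression)
  F[2-3] = +2501.9782 N (tension)
  F[2-4] = +601.5275 N (tension)
  F[3-4] = -2176.5656 N (compression)
  F[3-5] = -0.0000 N (compression)
  F[4-5] = +0.0000 N (tension)
  Rx@0 = -2596.0200 N
  Ry@0 = -1909.7041 N
  Ry@4 = +2091.7941 N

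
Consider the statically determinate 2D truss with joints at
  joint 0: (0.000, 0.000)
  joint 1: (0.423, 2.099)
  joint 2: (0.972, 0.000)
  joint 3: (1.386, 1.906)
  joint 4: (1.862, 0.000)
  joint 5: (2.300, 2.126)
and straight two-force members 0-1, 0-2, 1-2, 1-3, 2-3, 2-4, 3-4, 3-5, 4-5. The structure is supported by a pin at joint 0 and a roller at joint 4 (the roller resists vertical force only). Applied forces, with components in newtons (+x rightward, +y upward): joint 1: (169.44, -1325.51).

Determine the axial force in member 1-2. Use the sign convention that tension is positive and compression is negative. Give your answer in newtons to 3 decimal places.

N=6 nodes, M=9 members, R=3 reactions → 2N=12, M+R=12
member 0 (0-1): L=2.1412, (cx,cy)=(0.1976,0.9803)
member 1 (0-2): L=0.9720, (cx,cy)=(1.0000,0.0000)
member 2 (1-2): L=2.1696, (cx,cy)=(0.2530,-0.9675)
member 3 (1-3): L=0.9821, (cx,cy)=(0.9805,-0.1965)
member 4 (2-3): L=1.9504, (cx,cy)=(0.2123,0.9772)
member 5 (2-4): L=0.8900, (cx,cy)=(1.0000,0.0000)
member 6 (3-4): L=1.9645, (cx,cy)=(0.2423,-0.9702)
member 7 (3-5): L=0.9401, (cx,cy)=(0.9722,0.2340)
member 8 (4-5): L=2.1706, (cx,cy)=(0.2018,0.9794)
solve A·x = −loads:
  F[0-1] = -850.1347 N (compression)
  F[0-2] = +337.3866 N (tension)
  F[1-2] = -463.0660 N (compression)
  F[1-3] = -224.5909 N (compression)
  F[2-3] = +458.4421 N (tension)
  F[2-4] = +122.9033 N (tension)
  F[3-4] = -507.2443 N (compression)
  F[3-5] = -0.0000 N (tension)
  F[4-5] = -0.0000 N (tension)
  Rx@0 = -169.4400 N
  Ry@0 = +833.3804 N
  Ry@4 = +492.1296 N

-463.066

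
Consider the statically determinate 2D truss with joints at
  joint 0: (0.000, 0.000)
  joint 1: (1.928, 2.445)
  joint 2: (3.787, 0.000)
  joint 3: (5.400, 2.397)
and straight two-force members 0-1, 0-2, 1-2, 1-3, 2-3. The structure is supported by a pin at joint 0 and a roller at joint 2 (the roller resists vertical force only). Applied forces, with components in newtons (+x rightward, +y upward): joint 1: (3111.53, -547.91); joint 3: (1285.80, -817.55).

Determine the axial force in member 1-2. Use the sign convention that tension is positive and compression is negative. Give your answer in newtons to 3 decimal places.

N=4 nodes, M=5 members, R=3 reactions → 2N=8, M+R=8
member 0 (0-1): L=3.1137, (cx,cy)=(0.6192,0.7852)
member 1 (0-2): L=3.7870, (cx,cy)=(1.0000,0.0000)
member 2 (1-2): L=3.0715, (cx,cy)=(0.6052,-0.7960)
member 3 (1-3): L=3.4723, (cx,cy)=(0.9999,-0.0138)
member 4 (2-3): L=2.8892, (cx,cy)=(0.5583,0.8296)
solve A·x = −loads:
  F[0-1] = +3695.7113 N (tension)
  F[0-2] = +2108.9588 N (tension)
  F[1-2] = -4365.4569 N (compression)
  F[1-3] = +1819.2006 N (tension)
  F[2-3] = -955.1084 N (compression)
  Rx@0 = -4397.3300 N
  Ry@0 = -2902.0060 N
  Ry@2 = +4267.4660 N

-4365.457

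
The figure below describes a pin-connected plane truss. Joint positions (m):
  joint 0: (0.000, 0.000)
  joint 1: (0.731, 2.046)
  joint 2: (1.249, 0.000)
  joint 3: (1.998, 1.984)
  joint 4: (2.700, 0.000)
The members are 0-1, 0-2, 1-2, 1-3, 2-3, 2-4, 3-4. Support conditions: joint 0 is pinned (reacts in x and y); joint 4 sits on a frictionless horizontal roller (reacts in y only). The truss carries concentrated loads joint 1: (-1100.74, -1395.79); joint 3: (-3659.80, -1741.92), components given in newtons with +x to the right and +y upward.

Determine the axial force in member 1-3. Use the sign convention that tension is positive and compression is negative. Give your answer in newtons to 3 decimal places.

N=5 nodes, M=7 members, R=3 reactions → 2N=10, M+R=10
member 0 (0-1): L=2.1727, (cx,cy)=(0.3365,0.9417)
member 1 (0-2): L=1.2490, (cx,cy)=(1.0000,0.0000)
member 2 (1-2): L=2.1106, (cx,cy)=(0.2454,-0.9694)
member 3 (1-3): L=1.2685, (cx,cy)=(0.9988,-0.0489)
member 4 (2-3): L=2.1207, (cx,cy)=(0.3532,0.9356)
member 5 (2-4): L=1.4510, (cx,cy)=(1.0000,0.0000)
member 6 (3-4): L=2.1045, (cx,cy)=(0.3336,-0.9427)
solve A·x = −loads:
  F[0-1] = -5303.3686 N (compression)
  F[0-2] = -2976.2056 N (compression)
  F[1-2] = +3793.4323 N (tension)
  F[1-3] = -1616.5604 N (compression)
  F[2-3] = -3930.7335 N (compression)
  F[2-4] = -656.8772 N (compression)
  F[3-4] = +1969.2592 N (tension)
  Rx@0 = +4760.5400 N
  Ry@0 = +4994.1836 N
  Ry@4 = -1856.4736 N

-1616.560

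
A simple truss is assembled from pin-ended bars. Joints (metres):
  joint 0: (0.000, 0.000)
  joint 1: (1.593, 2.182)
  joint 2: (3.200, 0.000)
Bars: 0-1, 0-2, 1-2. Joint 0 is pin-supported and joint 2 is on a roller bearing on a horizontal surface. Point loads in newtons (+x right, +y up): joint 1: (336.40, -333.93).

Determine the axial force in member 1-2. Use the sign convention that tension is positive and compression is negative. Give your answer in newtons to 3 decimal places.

N=3 nodes, M=3 members, R=3 reactions → 2N=6, M+R=6
member 0 (0-1): L=2.7016, (cx,cy)=(0.5896,0.8077)
member 1 (0-2): L=3.2000, (cx,cy)=(1.0000,0.0000)
member 2 (1-2): L=2.7099, (cx,cy)=(0.5930,-0.8052)
solve A·x = −loads:
  F[0-1] = +76.3776 N (tension)
  F[0-2] = +291.3643 N (tension)
  F[1-2] = -491.3311 N (compression)
  Rx@0 = -336.4000 N
  Ry@0 = -61.6873 N
  Ry@2 = +395.6173 N

-491.331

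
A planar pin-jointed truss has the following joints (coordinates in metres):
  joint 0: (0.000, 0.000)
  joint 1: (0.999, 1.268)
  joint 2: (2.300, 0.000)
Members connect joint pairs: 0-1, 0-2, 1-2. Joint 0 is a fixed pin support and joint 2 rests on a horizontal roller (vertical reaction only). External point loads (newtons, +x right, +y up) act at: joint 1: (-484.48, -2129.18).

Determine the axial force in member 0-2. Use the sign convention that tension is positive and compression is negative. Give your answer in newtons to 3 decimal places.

N=3 nodes, M=3 members, R=3 reactions → 2N=6, M+R=6
member 0 (0-1): L=1.6143, (cx,cy)=(0.6189,0.7855)
member 1 (0-2): L=2.3000, (cx,cy)=(1.0000,0.0000)
member 2 (1-2): L=1.8167, (cx,cy)=(0.7161,-0.6980)
solve A·x = −loads:
  F[0-1] = -1873.2906 N (compression)
  F[0-2] = +674.8258 N (tension)
  F[1-2] = -942.3220 N (compression)
  Rx@0 = +484.4800 N
  Ry@0 = +1471.4712 N
  Ry@2 = +657.7088 N

674.826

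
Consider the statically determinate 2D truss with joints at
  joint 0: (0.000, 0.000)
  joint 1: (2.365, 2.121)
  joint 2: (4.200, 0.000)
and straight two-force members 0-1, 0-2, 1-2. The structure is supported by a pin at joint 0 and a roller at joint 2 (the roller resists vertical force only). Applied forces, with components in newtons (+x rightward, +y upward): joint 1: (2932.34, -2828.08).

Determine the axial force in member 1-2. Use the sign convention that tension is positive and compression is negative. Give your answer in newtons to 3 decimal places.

N=3 nodes, M=3 members, R=3 reactions → 2N=6, M+R=6
member 0 (0-1): L=3.1768, (cx,cy)=(0.7445,0.6677)
member 1 (0-2): L=4.2000, (cx,cy)=(1.0000,0.0000)
member 2 (1-2): L=2.8046, (cx,cy)=(0.6543,-0.7563)
solve A·x = −loads:
  F[0-1] = +367.2982 N (tension)
  F[0-2] = +2658.8986 N (tension)
  F[1-2] = -4063.8623 N (compression)
  Rx@0 = -2932.3400 N
  Ry@0 = -245.2301 N
  Ry@2 = +3073.3101 N

-4063.862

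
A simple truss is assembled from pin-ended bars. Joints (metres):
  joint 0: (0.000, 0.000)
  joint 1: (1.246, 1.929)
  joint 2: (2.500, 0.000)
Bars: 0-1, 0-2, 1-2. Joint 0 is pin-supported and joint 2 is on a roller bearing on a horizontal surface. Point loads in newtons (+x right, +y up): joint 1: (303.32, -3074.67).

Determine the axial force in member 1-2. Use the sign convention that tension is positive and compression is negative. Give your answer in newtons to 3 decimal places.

-2106.904

N=3 nodes, M=3 members, R=3 reactions → 2N=6, M+R=6
member 0 (0-1): L=2.2964, (cx,cy)=(0.5426,0.8400)
member 1 (0-2): L=2.5000, (cx,cy)=(1.0000,0.0000)
member 2 (1-2): L=2.3008, (cx,cy)=(0.5450,-0.8384)
solve A·x = −loads:
  F[0-1] = -1557.3921 N (compression)
  F[0-2] = +1148.3346 N (tension)
  F[1-2] = -2106.9038 N (compression)
  Rx@0 = -303.3200 N
  Ry@0 = +1308.2128 N
  Ry@2 = +1766.4572 N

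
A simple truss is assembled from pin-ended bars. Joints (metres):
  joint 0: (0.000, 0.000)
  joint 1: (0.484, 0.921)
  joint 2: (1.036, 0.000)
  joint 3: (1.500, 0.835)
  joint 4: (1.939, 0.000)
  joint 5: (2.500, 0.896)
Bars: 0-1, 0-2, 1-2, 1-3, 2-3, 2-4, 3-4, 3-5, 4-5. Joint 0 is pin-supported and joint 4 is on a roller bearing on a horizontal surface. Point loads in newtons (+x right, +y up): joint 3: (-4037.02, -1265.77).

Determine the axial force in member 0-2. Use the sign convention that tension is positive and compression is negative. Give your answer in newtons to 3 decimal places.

-2972.821

N=6 nodes, M=9 members, R=3 reactions → 2N=12, M+R=12
member 0 (0-1): L=1.0404, (cx,cy)=(0.4652,0.8852)
member 1 (0-2): L=1.0360, (cx,cy)=(1.0000,0.0000)
member 2 (1-2): L=1.0738, (cx,cy)=(0.5141,-0.8577)
member 3 (1-3): L=1.0196, (cx,cy)=(0.9964,-0.0843)
member 4 (2-3): L=0.9553, (cx,cy)=(0.4857,0.8741)
member 5 (2-4): L=0.9030, (cx,cy)=(1.0000,0.0000)
member 6 (3-4): L=0.9434, (cx,cy)=(0.4654,-0.8851)
member 7 (3-5): L=1.0019, (cx,cy)=(0.9981,0.0609)
member 8 (4-5): L=1.0571, (cx,cy)=(0.5307,0.8476)
solve A·x = −loads:
  F[0-1] = -2287.6569 N (compression)
  F[0-2] = -2972.8209 N (compression)
  F[1-2] = +2597.7319 N (tension)
  F[1-3] = -2408.2350 N (compression)
  F[2-3] = -2549.0868 N (compression)
  F[2-4] = -399.1938 N (compression)
  F[3-4] = +857.8297 N (tension)
  F[3-5] = +0.0000 N (tension)
  F[4-5] = -0.0000 N (compression)
  Rx@0 = +4037.0200 N
  Ry@0 = +2025.0566 N
  Ry@4 = -759.2866 N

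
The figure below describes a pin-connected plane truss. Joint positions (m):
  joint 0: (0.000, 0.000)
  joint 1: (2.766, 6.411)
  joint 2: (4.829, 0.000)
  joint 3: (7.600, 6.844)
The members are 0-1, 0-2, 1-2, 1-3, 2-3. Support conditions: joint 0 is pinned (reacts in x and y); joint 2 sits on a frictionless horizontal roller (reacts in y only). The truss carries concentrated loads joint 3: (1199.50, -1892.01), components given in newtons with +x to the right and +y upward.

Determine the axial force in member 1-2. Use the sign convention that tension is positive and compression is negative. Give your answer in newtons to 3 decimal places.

N=4 nodes, M=5 members, R=3 reactions → 2N=8, M+R=8
member 0 (0-1): L=6.9822, (cx,cy)=(0.3961,0.9182)
member 1 (0-2): L=4.8290, (cx,cy)=(1.0000,0.0000)
member 2 (1-2): L=6.7348, (cx,cy)=(0.3063,-0.9519)
member 3 (1-3): L=4.8534, (cx,cy)=(0.9960,0.0892)
member 4 (2-3): L=7.3837, (cx,cy)=(0.3753,0.9269)
solve A·x = −loads:
  F[0-1] = +3033.9129 N (tension)
  F[0-2] = -2.3783 N (compression)
  F[1-2] = -2734.4631 N (compression)
  F[1-3] = +2047.6690 N (tension)
  F[2-3] = -2238.2962 N (compression)
  Rx@0 = -1199.5000 N
  Ry@0 = -2785.6984 N
  Ry@2 = +4677.7084 N

-2734.463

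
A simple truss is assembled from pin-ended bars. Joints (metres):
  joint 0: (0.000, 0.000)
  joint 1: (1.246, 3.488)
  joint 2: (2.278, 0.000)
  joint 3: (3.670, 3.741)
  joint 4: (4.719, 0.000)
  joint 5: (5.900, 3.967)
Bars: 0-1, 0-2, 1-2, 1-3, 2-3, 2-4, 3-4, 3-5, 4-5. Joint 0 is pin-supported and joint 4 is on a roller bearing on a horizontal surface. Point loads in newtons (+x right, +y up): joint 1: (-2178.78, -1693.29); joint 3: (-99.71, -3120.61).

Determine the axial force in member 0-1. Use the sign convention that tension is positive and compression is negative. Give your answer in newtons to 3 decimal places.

-3853.972

N=6 nodes, M=9 members, R=3 reactions → 2N=12, M+R=12
member 0 (0-1): L=3.7039, (cx,cy)=(0.3364,0.9417)
member 1 (0-2): L=2.2780, (cx,cy)=(1.0000,0.0000)
member 2 (1-2): L=3.6375, (cx,cy)=(0.2837,-0.9589)
member 3 (1-3): L=2.4372, (cx,cy)=(0.9946,0.1038)
member 4 (2-3): L=3.9916, (cx,cy)=(0.3487,0.9372)
member 5 (2-4): L=2.4410, (cx,cy)=(1.0000,0.0000)
member 6 (3-4): L=3.8853, (cx,cy)=(0.2700,-0.9629)
member 7 (3-5): L=2.2414, (cx,cy)=(0.9949,0.1008)
member 8 (4-5): L=4.1391, (cx,cy)=(0.2853,0.9584)
solve A·x = −loads:
  F[0-1] = -3853.9720 N (compression)
  F[0-2] = -981.9953 N (compression)
  F[1-2] = +2051.7009 N (tension)
  F[1-3] = +301.8199 N (tension)
  F[2-3] = -2099.1769 N (compression)
  F[2-4] = +332.1545 N (tension)
  F[3-4] = -1230.2352 N (compression)
  F[3-5] = +0.0000 N (tension)
  F[4-5] = +0.0000 N (tension)
  Rx@0 = +2278.4900 N
  Ry@0 = +3629.3528 N
  Ry@4 = +1184.5472 N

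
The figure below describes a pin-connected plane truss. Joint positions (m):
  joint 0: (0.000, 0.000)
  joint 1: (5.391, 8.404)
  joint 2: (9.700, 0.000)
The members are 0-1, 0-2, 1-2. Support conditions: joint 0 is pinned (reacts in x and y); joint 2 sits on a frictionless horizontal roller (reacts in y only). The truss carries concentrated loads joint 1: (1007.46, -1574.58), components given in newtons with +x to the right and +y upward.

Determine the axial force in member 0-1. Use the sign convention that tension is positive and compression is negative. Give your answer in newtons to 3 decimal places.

205.992

N=3 nodes, M=3 members, R=3 reactions → 2N=6, M+R=6
member 0 (0-1): L=9.9845, (cx,cy)=(0.5399,0.8417)
member 1 (0-2): L=9.7000, (cx,cy)=(1.0000,0.0000)
member 2 (1-2): L=9.4443, (cx,cy)=(0.4563,-0.8898)
solve A·x = −loads:
  F[0-1] = +205.9918 N (tension)
  F[0-2] = +896.2373 N (tension)
  F[1-2] = -1964.3373 N (compression)
  Rx@0 = -1007.4600 N
  Ry@0 = -173.3844 N
  Ry@2 = +1747.9644 N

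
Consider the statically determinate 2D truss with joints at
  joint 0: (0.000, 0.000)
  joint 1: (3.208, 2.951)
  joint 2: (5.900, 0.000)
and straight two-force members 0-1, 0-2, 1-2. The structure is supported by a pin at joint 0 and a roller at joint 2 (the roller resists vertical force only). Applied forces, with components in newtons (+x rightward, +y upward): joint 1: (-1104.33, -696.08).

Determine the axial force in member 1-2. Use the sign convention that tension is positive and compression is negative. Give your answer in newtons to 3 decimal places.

N=3 nodes, M=3 members, R=3 reactions → 2N=6, M+R=6
member 0 (0-1): L=4.3589, (cx,cy)=(0.7360,0.6770)
member 1 (0-2): L=5.9000, (cx,cy)=(1.0000,0.0000)
member 2 (1-2): L=3.9944, (cx,cy)=(0.6739,-0.7388)
solve A·x = −loads:
  F[0-1] = -1284.9900 N (compression)
  F[0-2] = -158.6131 N (compression)
  F[1-2] = +235.3510 N (tension)
  Rx@0 = +1104.3300 N
  Ry@0 = +869.9534 N
  Ry@2 = -173.8734 N

235.351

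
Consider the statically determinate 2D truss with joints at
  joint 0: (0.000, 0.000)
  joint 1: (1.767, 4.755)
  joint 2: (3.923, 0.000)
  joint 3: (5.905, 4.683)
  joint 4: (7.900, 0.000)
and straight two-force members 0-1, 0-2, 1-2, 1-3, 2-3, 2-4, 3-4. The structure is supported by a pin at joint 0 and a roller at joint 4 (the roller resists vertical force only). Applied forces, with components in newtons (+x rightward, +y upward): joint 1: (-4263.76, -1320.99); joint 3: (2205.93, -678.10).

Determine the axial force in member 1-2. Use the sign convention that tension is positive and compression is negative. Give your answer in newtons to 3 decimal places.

1191.027

N=5 nodes, M=7 members, R=3 reactions → 2N=10, M+R=10
member 0 (0-1): L=5.0727, (cx,cy)=(0.3483,0.9374)
member 1 (0-2): L=3.9230, (cx,cy)=(1.0000,0.0000)
member 2 (1-2): L=5.2210, (cx,cy)=(0.4130,-0.9108)
member 3 (1-3): L=4.1386, (cx,cy)=(0.9998,-0.0174)
member 4 (2-3): L=5.0852, (cx,cy)=(0.3898,0.9209)
member 5 (2-4): L=3.9770, (cx,cy)=(1.0000,0.0000)
member 6 (3-4): L=5.0902, (cx,cy)=(0.3919,-0.9200)
solve A·x = −loads:
  F[0-1] = -2619.5359 N (compression)
  F[0-2] = -1145.3539 N (compression)
  F[1-2] = +1191.0265 N (tension)
  F[1-3] = +2859.8807 N (tension)
  F[2-3] = -1177.8832 N (compression)
  F[2-4] = -194.4240 N (compression)
  F[3-4] = +496.0722 N (tension)
  Rx@0 = +2057.8300 N
  Ry@0 = +2455.4747 N
  Ry@4 = -456.3847 N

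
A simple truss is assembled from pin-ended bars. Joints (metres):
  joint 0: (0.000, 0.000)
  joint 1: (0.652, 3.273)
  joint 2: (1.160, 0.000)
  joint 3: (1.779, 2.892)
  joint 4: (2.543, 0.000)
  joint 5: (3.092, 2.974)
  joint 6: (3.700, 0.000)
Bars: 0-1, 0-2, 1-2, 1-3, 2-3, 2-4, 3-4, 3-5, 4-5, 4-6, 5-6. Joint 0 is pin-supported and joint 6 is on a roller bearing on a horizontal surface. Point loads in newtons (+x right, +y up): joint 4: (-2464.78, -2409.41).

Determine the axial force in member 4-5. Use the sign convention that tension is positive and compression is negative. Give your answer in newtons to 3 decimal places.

N=7 nodes, M=11 members, R=3 reactions → 2N=14, M+R=14
member 0 (0-1): L=3.3373, (cx,cy)=(0.1954,0.9807)
member 1 (0-2): L=1.1600, (cx,cy)=(1.0000,0.0000)
member 2 (1-2): L=3.3122, (cx,cy)=(0.1534,-0.9882)
member 3 (1-3): L=1.1897, (cx,cy)=(0.9473,-0.3203)
member 4 (2-3): L=2.9575, (cx,cy)=(0.2093,0.9779)
member 5 (2-4): L=1.3830, (cx,cy)=(1.0000,0.0000)
member 6 (3-4): L=2.9912, (cx,cy)=(0.2554,-0.9668)
member 7 (3-5): L=1.3156, (cx,cy)=(0.9981,0.0623)
member 8 (4-5): L=3.0242, (cx,cy)=(0.1815,0.9834)
member 9 (4-6): L=1.1570, (cx,cy)=(1.0000,0.0000)
member 10 (5-6): L=3.0355, (cx,cy)=(0.2003,-0.9797)
solve A·x = −loads:
  F[0-1] = -768.2327 N (compression)
  F[0-2] = -2314.6927 N (compression)
  F[1-2] = +858.8622 N (tension)
  F[1-3] = -297.4819 N (compression)
  F[2-3] = -867.9234 N (compression)
  F[2-4] = -2001.3117 N (compression)
  F[3-4] = +737.1764 N (tension)
  F[3-5] = -653.0237 N (compression)
  F[4-5] = +1725.3515 N (tension)
  F[4-6] = +338.5462 N (tension)
  F[5-6] = -1690.2327 N (compression)
  Rx@0 = +2464.7800 N
  Ry@0 = +753.4290 N
  Ry@6 = +1655.9810 N

1725.351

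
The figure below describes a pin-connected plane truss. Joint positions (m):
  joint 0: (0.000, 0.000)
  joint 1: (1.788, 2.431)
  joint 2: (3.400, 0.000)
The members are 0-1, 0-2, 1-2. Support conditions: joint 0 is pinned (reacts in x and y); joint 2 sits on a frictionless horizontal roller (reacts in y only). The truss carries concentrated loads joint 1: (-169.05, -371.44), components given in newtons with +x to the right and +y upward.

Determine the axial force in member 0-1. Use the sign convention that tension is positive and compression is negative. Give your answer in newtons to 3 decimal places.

-368.654

N=3 nodes, M=3 members, R=3 reactions → 2N=6, M+R=6
member 0 (0-1): L=3.0177, (cx,cy)=(0.5925,0.8056)
member 1 (0-2): L=3.4000, (cx,cy)=(1.0000,0.0000)
member 2 (1-2): L=2.9169, (cx,cy)=(0.5526,-0.8334)
solve A·x = −loads:
  F[0-1] = -368.6536 N (compression)
  F[0-2] = +49.3765 N (tension)
  F[1-2] = -89.3464 N (compression)
  Rx@0 = +169.0500 N
  Ry@0 = +296.9770 N
  Ry@2 = +74.4630 N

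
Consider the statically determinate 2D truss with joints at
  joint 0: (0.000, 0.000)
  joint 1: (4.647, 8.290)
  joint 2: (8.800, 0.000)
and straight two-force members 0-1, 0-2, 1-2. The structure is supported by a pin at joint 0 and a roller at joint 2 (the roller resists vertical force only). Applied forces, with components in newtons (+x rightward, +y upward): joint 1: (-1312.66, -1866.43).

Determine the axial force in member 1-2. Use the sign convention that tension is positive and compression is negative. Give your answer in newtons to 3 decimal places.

280.716

N=3 nodes, M=3 members, R=3 reactions → 2N=6, M+R=6
member 0 (0-1): L=9.5036, (cx,cy)=(0.4890,0.8723)
member 1 (0-2): L=8.8000, (cx,cy)=(1.0000,0.0000)
member 2 (1-2): L=9.2721, (cx,cy)=(0.4479,-0.8941)
solve A·x = −loads:
  F[0-1] = -2427.3920 N (compression)
  F[0-2] = -125.7337 N (compression)
  F[1-2] = +280.7160 N (tension)
  Rx@0 = +1312.6600 N
  Ry@0 = +2117.4131 N
  Ry@2 = -250.9831 N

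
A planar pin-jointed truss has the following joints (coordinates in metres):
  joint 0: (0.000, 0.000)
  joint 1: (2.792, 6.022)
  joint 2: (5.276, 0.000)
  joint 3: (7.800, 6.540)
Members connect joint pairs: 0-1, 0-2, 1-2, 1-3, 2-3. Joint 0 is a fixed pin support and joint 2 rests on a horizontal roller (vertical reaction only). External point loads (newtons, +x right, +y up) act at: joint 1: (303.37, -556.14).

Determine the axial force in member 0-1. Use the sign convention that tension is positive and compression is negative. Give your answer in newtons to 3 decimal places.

N=4 nodes, M=5 members, R=3 reactions → 2N=8, M+R=8
member 0 (0-1): L=6.6378, (cx,cy)=(0.4206,0.9072)
member 1 (0-2): L=5.2760, (cx,cy)=(1.0000,0.0000)
member 2 (1-2): L=6.5142, (cx,cy)=(0.3813,-0.9244)
member 3 (1-3): L=5.0347, (cx,cy)=(0.9947,0.1029)
member 4 (2-3): L=7.0101, (cx,cy)=(0.3600,0.9329)
solve A·x = −loads:
  F[0-1] = +93.0608 N (tension)
  F[0-2] = +264.2263 N (tension)
  F[1-2] = -692.9235 N (compression)
  F[1-3] = -0.0000 N (compression)
  F[2-3] = +0.0000 N (tension)
  Rx@0 = -303.3700 N
  Ry@0 = -84.4280 N
  Ry@2 = +640.5680 N

93.061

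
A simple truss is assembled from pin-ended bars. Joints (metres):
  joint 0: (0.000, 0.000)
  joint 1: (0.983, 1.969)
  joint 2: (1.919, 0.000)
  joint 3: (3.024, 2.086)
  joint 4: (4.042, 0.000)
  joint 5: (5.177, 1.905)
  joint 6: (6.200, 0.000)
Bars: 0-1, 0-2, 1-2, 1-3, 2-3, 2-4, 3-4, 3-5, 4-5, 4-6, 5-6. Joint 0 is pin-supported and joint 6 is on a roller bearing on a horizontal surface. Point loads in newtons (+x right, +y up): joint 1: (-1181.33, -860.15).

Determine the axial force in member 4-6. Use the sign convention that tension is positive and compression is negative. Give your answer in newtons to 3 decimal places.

N=7 nodes, M=11 members, R=3 reactions → 2N=14, M+R=14
member 0 (0-1): L=2.2007, (cx,cy)=(0.4467,0.8947)
member 1 (0-2): L=1.9190, (cx,cy)=(1.0000,0.0000)
member 2 (1-2): L=2.1802, (cx,cy)=(0.4293,-0.9031)
member 3 (1-3): L=2.0444, (cx,cy)=(0.9984,0.0572)
member 4 (2-3): L=2.3606, (cx,cy)=(0.4681,0.8837)
member 5 (2-4): L=2.1230, (cx,cy)=(1.0000,0.0000)
member 6 (3-4): L=2.3211, (cx,cy)=(0.4386,-0.8987)
member 7 (3-5): L=2.1606, (cx,cy)=(0.9965,-0.0838)
member 8 (4-5): L=2.2175, (cx,cy)=(0.5118,0.8591)
member 9 (4-6): L=2.1580, (cx,cy)=(1.0000,0.0000)
member 10 (5-6): L=2.1623, (cx,cy)=(0.4731,-0.8810)
solve A·x = −loads:
  F[0-1] = -1228.2805 N (compression)
  F[0-2] = -632.6961 N (compression)
  F[1-2] = +296.4791 N (tension)
  F[1-3] = +506.2390 N (tension)
  F[2-3] = -303.0128 N (compression)
  F[2-4] = -363.5685 N (compression)
  F[3-4] = +241.6126 N (tension)
  F[3-5] = +258.5116 N (tension)
  F[4-5] = -252.7537 N (compression)
  F[4-6] = -128.2333 N (compression)
  F[5-6] = +271.0451 N (tension)
  Rx@0 = +1181.3300 N
  Ry@0 = +1098.9421 N
  Ry@6 = -238.7921 N

-128.233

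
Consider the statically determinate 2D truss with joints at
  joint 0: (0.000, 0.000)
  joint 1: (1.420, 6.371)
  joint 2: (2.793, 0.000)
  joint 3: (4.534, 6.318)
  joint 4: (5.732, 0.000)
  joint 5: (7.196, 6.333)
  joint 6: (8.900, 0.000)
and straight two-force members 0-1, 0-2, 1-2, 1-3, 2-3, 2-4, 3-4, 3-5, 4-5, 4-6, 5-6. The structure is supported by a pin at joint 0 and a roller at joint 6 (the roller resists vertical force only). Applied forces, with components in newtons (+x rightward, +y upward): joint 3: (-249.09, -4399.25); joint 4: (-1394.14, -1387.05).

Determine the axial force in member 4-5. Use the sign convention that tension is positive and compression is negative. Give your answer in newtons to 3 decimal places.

3044.210

N=7 nodes, M=11 members, R=3 reactions → 2N=14, M+R=14
member 0 (0-1): L=6.5273, (cx,cy)=(0.2175,0.9760)
member 1 (0-2): L=2.7930, (cx,cy)=(1.0000,0.0000)
member 2 (1-2): L=6.5173, (cx,cy)=(0.2107,-0.9776)
member 3 (1-3): L=3.1145, (cx,cy)=(0.9999,-0.0170)
member 4 (2-3): L=6.5535, (cx,cy)=(0.2657,0.9641)
member 5 (2-4): L=2.9390, (cx,cy)=(1.0000,0.0000)
member 6 (3-4): L=6.4306, (cx,cy)=(0.1863,-0.9825)
member 7 (3-5): L=2.6620, (cx,cy)=(1.0000,0.0056)
member 8 (4-5): L=6.5000, (cx,cy)=(0.2252,0.9743)
member 9 (4-6): L=3.1680, (cx,cy)=(1.0000,0.0000)
member 10 (5-6): L=6.5582, (cx,cy)=(0.2598,-0.9657)
solve A·x = −loads:
  F[0-1] = -2898.0664 N (compression)
  F[0-2] = -1012.7649 N (compression)
  F[1-2] = +2915.2682 N (tension)
  F[1-3] = -1244.8082 N (compression)
  F[2-3] = -2956.0617 N (compression)
  F[2-4] = +386.7055 N (tension)
  F[3-4] = -1607.0748 N (compression)
  F[3-5] = -1481.4751 N (compression)
  F[4-5] = +3044.2097 N (tension)
  F[4-6] = +795.8034 N (tension)
  F[5-6] = -3062.8342 N (compression)
  Rx@0 = +1643.2300 N
  Ry@0 = +2828.6574 N
  Ry@6 = +2957.6426 N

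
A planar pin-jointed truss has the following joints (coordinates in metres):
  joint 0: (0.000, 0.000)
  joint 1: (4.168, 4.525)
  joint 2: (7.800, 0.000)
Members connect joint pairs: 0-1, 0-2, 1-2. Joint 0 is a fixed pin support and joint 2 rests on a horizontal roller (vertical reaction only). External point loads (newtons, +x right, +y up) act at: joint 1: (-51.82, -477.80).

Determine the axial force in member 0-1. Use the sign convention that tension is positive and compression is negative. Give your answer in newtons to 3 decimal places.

N=3 nodes, M=3 members, R=3 reactions → 2N=6, M+R=6
member 0 (0-1): L=6.1521, (cx,cy)=(0.6775,0.7355)
member 1 (0-2): L=7.8000, (cx,cy)=(1.0000,0.0000)
member 2 (1-2): L=5.8023, (cx,cy)=(0.6260,-0.7799)
solve A·x = −loads:
  F[0-1] = -343.3537 N (compression)
  F[0-2] = +180.8009 N (tension)
  F[1-2] = -288.8400 N (compression)
  Rx@0 = +51.8200 N
  Ry@0 = +252.5455 N
  Ry@2 = +225.2545 N

-343.354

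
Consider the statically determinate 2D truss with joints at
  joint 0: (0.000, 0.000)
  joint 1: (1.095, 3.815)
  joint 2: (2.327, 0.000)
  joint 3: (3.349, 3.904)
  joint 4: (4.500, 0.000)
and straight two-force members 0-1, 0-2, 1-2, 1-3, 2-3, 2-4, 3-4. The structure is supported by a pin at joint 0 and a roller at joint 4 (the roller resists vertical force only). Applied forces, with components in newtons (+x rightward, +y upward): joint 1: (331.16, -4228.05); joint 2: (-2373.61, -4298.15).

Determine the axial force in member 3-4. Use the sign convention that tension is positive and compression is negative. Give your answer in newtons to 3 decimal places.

-3682.512

N=5 nodes, M=7 members, R=3 reactions → 2N=10, M+R=10
member 0 (0-1): L=3.9690, (cx,cy)=(0.2759,0.9612)
member 1 (0-2): L=2.3270, (cx,cy)=(1.0000,0.0000)
member 2 (1-2): L=4.0090, (cx,cy)=(0.3073,-0.9516)
member 3 (1-3): L=2.2558, (cx,cy)=(0.9992,0.0395)
member 4 (2-3): L=4.0356, (cx,cy)=(0.2532,0.9674)
member 5 (2-4): L=2.1730, (cx,cy)=(1.0000,0.0000)
member 6 (3-4): L=4.0701, (cx,cy)=(0.2828,-0.9592)
solve A·x = −loads:
  F[0-1] = -5195.6437 N (compression)
  F[0-2] = -609.0467 N (compression)
  F[1-2] = +722.4728 N (tension)
  F[1-3] = -1988.1336 N (compression)
  F[2-3] = +3732.3067 N (tension)
  F[2-4] = +1041.3828 N (tension)
  F[3-4] = -3682.5116 N (compression)
  Rx@0 = +2042.4500 N
  Ry@0 = +4994.0033 N
  Ry@4 = +3532.1967 N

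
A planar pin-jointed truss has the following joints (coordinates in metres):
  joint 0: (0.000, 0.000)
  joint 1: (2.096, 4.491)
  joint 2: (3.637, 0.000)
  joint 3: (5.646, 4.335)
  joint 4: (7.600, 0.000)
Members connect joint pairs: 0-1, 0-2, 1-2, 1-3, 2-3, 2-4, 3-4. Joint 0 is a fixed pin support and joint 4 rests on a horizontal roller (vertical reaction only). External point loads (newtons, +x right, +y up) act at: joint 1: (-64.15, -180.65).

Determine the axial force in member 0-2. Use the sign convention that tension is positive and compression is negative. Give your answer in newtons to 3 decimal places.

14.601

N=5 nodes, M=7 members, R=3 reactions → 2N=10, M+R=10
member 0 (0-1): L=4.9560, (cx,cy)=(0.4229,0.9062)
member 1 (0-2): L=3.6370, (cx,cy)=(1.0000,0.0000)
member 2 (1-2): L=4.7480, (cx,cy)=(0.3246,-0.9459)
member 3 (1-3): L=3.5534, (cx,cy)=(0.9990,-0.0439)
member 4 (2-3): L=4.7779, (cx,cy)=(0.4205,0.9073)
member 5 (2-4): L=3.9630, (cx,cy)=(1.0000,0.0000)
member 6 (3-4): L=4.7550, (cx,cy)=(0.4109,-0.9117)
solve A·x = −loads:
  F[0-1] = -186.2086 N (compression)
  F[0-2] = +14.6011 N (tension)
  F[1-2] = -12.0997 N (compression)
  F[1-3] = -10.6843 N (compression)
  F[2-3] = +12.6140 N (tension)
  F[2-4] = +5.3701 N (tension)
  F[3-4] = -13.0682 N (compression)
  Rx@0 = +64.1500 N
  Ry@0 = +168.7362 N
  Ry@4 = +11.9138 N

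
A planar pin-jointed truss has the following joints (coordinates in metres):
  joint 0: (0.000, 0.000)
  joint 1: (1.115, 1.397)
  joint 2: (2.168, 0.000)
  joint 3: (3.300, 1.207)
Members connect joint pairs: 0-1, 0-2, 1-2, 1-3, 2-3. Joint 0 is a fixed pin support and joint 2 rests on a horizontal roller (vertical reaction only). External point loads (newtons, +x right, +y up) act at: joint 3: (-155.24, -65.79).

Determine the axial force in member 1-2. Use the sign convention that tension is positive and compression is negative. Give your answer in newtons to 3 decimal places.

74.630

N=4 nodes, M=5 members, R=3 reactions → 2N=8, M+R=8
member 0 (0-1): L=1.7874, (cx,cy)=(0.6238,0.7816)
member 1 (0-2): L=2.1680, (cx,cy)=(1.0000,0.0000)
member 2 (1-2): L=1.7494, (cx,cy)=(0.6019,-0.7986)
member 3 (1-3): L=2.1932, (cx,cy)=(0.9962,-0.0866)
member 4 (2-3): L=1.6548, (cx,cy)=(0.6841,0.7294)
solve A·x = −loads:
  F[0-1] = -66.6291 N (compression)
  F[0-2] = -113.6763 N (compression)
  F[1-2] = +74.6299 N (tension)
  F[1-3] = -86.8113 N (compression)
  F[2-3] = -100.5071 N (compression)
  Rx@0 = +155.2400 N
  Ry@0 = +52.0758 N
  Ry@2 = +13.7142 N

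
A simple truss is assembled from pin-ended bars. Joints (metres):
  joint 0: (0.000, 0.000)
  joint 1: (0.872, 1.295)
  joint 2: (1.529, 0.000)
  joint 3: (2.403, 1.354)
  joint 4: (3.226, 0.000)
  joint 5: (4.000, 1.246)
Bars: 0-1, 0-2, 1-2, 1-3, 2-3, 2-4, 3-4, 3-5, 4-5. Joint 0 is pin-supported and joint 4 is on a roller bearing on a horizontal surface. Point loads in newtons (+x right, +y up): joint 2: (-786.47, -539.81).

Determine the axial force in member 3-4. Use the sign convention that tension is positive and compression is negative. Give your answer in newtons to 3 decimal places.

-299.404

N=6 nodes, M=9 members, R=3 reactions → 2N=12, M+R=12
member 0 (0-1): L=1.5612, (cx,cy)=(0.5585,0.8295)
member 1 (0-2): L=1.5290, (cx,cy)=(1.0000,0.0000)
member 2 (1-2): L=1.4521, (cx,cy)=(0.4524,-0.8918)
member 3 (1-3): L=1.5321, (cx,cy)=(0.9993,0.0385)
member 4 (2-3): L=1.6116, (cx,cy)=(0.5423,0.8402)
member 5 (2-4): L=1.6970, (cx,cy)=(1.0000,0.0000)
member 6 (3-4): L=1.5845, (cx,cy)=(0.5194,-0.8545)
member 7 (3-5): L=1.6006, (cx,cy)=(0.9977,-0.0675)
member 8 (4-5): L=1.4668, (cx,cy)=(0.5277,0.8495)
solve A·x = −loads:
  F[0-1] = -342.3362 N (compression)
  F[0-2] = -595.2624 N (compression)
  F[1-2] = +304.2047 N (tension)
  F[1-3] = -329.0860 N (compression)
  F[2-3] = +319.6044 N (tension)
  F[2-4] = +155.5125 N (tension)
  F[3-4] = -299.4043 N (compression)
  F[3-5] = -0.0000 N (compression)
  F[4-5] = +0.0000 N (tension)
  Rx@0 = +786.4700 N
  Ry@0 = +283.9608 N
  Ry@4 = +255.8492 N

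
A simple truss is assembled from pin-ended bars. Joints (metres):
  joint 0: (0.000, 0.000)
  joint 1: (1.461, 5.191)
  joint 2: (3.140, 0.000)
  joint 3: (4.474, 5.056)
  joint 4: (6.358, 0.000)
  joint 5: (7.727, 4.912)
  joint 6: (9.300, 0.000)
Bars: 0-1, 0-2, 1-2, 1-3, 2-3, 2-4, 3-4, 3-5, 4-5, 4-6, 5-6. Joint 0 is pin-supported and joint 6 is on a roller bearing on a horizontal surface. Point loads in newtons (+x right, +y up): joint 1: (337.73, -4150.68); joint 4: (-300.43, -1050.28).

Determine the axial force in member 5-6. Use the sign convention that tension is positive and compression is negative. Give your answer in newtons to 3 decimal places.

N=7 nodes, M=11 members, R=3 reactions → 2N=14, M+R=14
member 0 (0-1): L=5.3927, (cx,cy)=(0.2709,0.9626)
member 1 (0-2): L=3.1400, (cx,cy)=(1.0000,0.0000)
member 2 (1-2): L=5.4558, (cx,cy)=(0.3077,-0.9515)
member 3 (1-3): L=3.0160, (cx,cy)=(0.9990,-0.0448)
member 4 (2-3): L=5.2290, (cx,cy)=(0.2551,0.9669)
member 5 (2-4): L=3.2180, (cx,cy)=(1.0000,0.0000)
member 6 (3-4): L=5.3956, (cx,cy)=(0.3492,-0.9371)
member 7 (3-5): L=3.2562, (cx,cy)=(0.9990,-0.0442)
member 8 (4-5): L=5.0992, (cx,cy)=(0.2685,0.9633)
member 9 (4-6): L=2.9420, (cx,cy)=(1.0000,0.0000)
member 10 (5-6): L=5.1577, (cx,cy)=(0.3050,-0.9524)
solve A·x = −loads:
  F[0-1] = -3783.8727 N (compression)
  F[0-2] = +1062.4373 N (tension)
  F[1-2] = -476.9814 N (compression)
  F[1-3] = -1217.2978 N (compression)
  F[2-3] = +469.3635 N (tension)
  F[2-4] = +795.9063 N (tension)
  F[3-4] = -498.9018 N (compression)
  F[3-5] = -923.0363 N (compression)
  F[4-5] = +1575.6258 N (tension)
  F[4-6] = +499.1201 N (tension)
  F[5-6] = -1636.5680 N (compression)
  Rx@0 = -37.3000 N
  Ry@0 = +3642.3600 N
  Ry@6 = +1558.6000 N

-1636.568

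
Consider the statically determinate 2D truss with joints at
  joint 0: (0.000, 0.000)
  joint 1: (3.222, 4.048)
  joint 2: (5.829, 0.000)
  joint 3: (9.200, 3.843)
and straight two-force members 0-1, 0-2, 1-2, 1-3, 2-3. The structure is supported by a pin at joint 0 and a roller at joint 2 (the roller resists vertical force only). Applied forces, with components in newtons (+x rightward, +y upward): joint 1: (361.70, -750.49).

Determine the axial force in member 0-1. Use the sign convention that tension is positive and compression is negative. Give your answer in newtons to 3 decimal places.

N=4 nodes, M=5 members, R=3 reactions → 2N=8, M+R=8
member 0 (0-1): L=5.1737, (cx,cy)=(0.6228,0.7824)
member 1 (0-2): L=5.8290, (cx,cy)=(1.0000,0.0000)
member 2 (1-2): L=4.8148, (cx,cy)=(0.5415,-0.8407)
member 3 (1-3): L=5.9815, (cx,cy)=(0.9994,-0.0343)
member 4 (2-3): L=5.1120, (cx,cy)=(0.6594,0.7518)
solve A·x = −loads:
  F[0-1] = -107.9588 N (compression)
  F[0-2] = +428.9324 N (tension)
  F[1-2] = -792.1918 N (compression)
  F[1-3] = -0.0000 N (compression)
  F[2-3] = +0.0000 N (tension)
  Rx@0 = -361.7000 N
  Ry@0 = +84.4683 N
  Ry@2 = +666.0217 N

-107.959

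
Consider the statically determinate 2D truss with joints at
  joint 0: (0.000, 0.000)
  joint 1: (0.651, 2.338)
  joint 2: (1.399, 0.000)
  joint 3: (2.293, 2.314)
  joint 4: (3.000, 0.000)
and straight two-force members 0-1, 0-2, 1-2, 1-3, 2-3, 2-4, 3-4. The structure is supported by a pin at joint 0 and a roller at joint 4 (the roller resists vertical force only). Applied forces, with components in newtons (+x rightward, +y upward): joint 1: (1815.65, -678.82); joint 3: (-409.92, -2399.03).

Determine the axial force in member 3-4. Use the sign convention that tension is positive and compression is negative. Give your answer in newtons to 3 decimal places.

-3220.315

N=5 nodes, M=7 members, R=3 reactions → 2N=10, M+R=10
member 0 (0-1): L=2.4269, (cx,cy)=(0.2682,0.9634)
member 1 (0-2): L=1.3990, (cx,cy)=(1.0000,0.0000)
member 2 (1-2): L=2.4547, (cx,cy)=(0.3047,-0.9524)
member 3 (1-3): L=1.6422, (cx,cy)=(0.9999,-0.0146)
member 4 (2-3): L=2.4807, (cx,cy)=(0.3604,0.9328)
member 5 (2-4): L=1.6010, (cx,cy)=(1.0000,0.0000)
member 6 (3-4): L=2.4196, (cx,cy)=(0.2922,-0.9564)
solve A·x = −loads:
  F[0-1] = +1.9973 N (tension)
  F[0-2] = +1405.1942 N (tension)
  F[1-2] = -690.1068 N (compression)
  F[1-3] = -1604.9986 N (compression)
  F[2-3] = +704.6360 N (tension)
  F[2-4] = +940.9682 N (tension)
  F[3-4] = -3220.3152 N (compression)
  Rx@0 = -1405.7300 N
  Ry@0 = -1.9241 N
  Ry@4 = +3079.7741 N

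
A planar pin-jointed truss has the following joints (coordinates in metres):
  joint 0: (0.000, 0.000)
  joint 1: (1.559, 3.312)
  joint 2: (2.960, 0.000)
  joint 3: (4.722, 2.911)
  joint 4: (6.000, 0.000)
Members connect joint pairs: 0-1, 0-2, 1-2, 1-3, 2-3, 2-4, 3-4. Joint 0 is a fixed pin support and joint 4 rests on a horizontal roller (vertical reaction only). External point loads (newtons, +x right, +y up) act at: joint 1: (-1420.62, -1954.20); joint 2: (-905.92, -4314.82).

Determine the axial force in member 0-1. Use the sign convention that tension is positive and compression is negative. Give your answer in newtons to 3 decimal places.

-4881.644

N=5 nodes, M=7 members, R=3 reactions → 2N=10, M+R=10
member 0 (0-1): L=3.6606, (cx,cy)=(0.4259,0.9048)
member 1 (0-2): L=2.9600, (cx,cy)=(1.0000,0.0000)
member 2 (1-2): L=3.5961, (cx,cy)=(0.3896,-0.9210)
member 3 (1-3): L=3.1883, (cx,cy)=(0.9921,-0.1258)
member 4 (2-3): L=3.4027, (cx,cy)=(0.5178,0.8555)
member 5 (2-4): L=3.0400, (cx,cy)=(1.0000,0.0000)
member 6 (3-4): L=3.1792, (cx,cy)=(0.4020,-0.9156)
solve A·x = −loads:
  F[0-1] = -4881.6442 N (compression)
  F[0-2] = -247.5008 N (compression)
  F[1-2] = +2921.1415 N (tension)
  F[1-3] = -1810.8332 N (compression)
  F[2-3] = +1898.8854 N (tension)
  F[2-4] = +813.1735 N (tension)
  F[3-4] = -2022.8697 N (compression)
  Rx@0 = +2326.5400 N
  Ry@0 = +4416.7914 N
  Ry@4 = +1852.2286 N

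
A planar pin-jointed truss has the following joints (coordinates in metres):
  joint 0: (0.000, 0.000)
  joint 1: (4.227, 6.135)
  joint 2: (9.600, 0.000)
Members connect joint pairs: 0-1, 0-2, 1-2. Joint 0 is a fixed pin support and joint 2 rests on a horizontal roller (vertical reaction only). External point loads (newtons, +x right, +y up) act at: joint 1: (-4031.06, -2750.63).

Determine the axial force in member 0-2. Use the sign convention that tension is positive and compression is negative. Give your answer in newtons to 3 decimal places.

N=3 nodes, M=3 members, R=3 reactions → 2N=6, M+R=6
member 0 (0-1): L=7.4502, (cx,cy)=(0.5674,0.8235)
member 1 (0-2): L=9.6000, (cx,cy)=(1.0000,0.0000)
member 2 (1-2): L=8.1552, (cx,cy)=(0.6588,-0.7523)
solve A·x = −loads:
  F[0-1] = -4997.8913 N (compression)
  F[0-2] = -1195.4268 N (compression)
  F[1-2] = +1814.4332 N (tension)
  Rx@0 = +4031.0600 N
  Ry@0 = +4115.5925 N
  Ry@2 = -1364.9625 N

-1195.427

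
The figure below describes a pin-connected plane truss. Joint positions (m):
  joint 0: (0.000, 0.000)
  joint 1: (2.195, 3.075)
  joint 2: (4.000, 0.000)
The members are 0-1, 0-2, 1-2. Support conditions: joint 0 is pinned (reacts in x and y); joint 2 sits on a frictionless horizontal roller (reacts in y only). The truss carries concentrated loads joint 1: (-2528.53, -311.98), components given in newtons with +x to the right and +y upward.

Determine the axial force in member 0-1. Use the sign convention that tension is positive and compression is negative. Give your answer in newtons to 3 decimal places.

N=3 nodes, M=3 members, R=3 reactions → 2N=6, M+R=6
member 0 (0-1): L=3.7780, (cx,cy)=(0.5810,0.8139)
member 1 (0-2): L=4.0000, (cx,cy)=(1.0000,0.0000)
member 2 (1-2): L=3.5656, (cx,cy)=(0.5062,-0.8624)
solve A·x = −loads:
  F[0-1] = -2561.1954 N (compression)
  F[0-2] = -1040.5067 N (compression)
  F[1-2] = +2055.4306 N (tension)
  Rx@0 = +2528.5300 N
  Ry@0 = +2084.5884 N
  Ry@2 = -1772.6084 N

-2561.195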